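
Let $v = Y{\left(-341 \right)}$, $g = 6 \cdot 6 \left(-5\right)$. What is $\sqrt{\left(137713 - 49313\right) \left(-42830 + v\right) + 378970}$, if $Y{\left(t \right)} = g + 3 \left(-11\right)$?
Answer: $i \sqrt{3804622230} \approx 61682.0 i$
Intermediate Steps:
$g = -180$ ($g = 36 \left(-5\right) = -180$)
$Y{\left(t \right)} = -213$ ($Y{\left(t \right)} = -180 + 3 \left(-11\right) = -180 - 33 = -213$)
$v = -213$
$\sqrt{\left(137713 - 49313\right) \left(-42830 + v\right) + 378970} = \sqrt{\left(137713 - 49313\right) \left(-42830 - 213\right) + 378970} = \sqrt{88400 \left(-43043\right) + 378970} = \sqrt{-3805001200 + 378970} = \sqrt{-3804622230} = i \sqrt{3804622230}$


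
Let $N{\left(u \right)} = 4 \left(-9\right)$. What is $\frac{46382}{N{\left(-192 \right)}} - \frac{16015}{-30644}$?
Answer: $- \frac{355188367}{275796} \approx -1287.9$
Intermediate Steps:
$N{\left(u \right)} = -36$
$\frac{46382}{N{\left(-192 \right)}} - \frac{16015}{-30644} = \frac{46382}{-36} - \frac{16015}{-30644} = 46382 \left(- \frac{1}{36}\right) - - \frac{16015}{30644} = - \frac{23191}{18} + \frac{16015}{30644} = - \frac{355188367}{275796}$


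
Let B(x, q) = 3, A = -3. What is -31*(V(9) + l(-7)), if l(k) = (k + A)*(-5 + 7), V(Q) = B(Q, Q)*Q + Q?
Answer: -496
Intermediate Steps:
V(Q) = 4*Q (V(Q) = 3*Q + Q = 4*Q)
l(k) = -6 + 2*k (l(k) = (k - 3)*(-5 + 7) = (-3 + k)*2 = -6 + 2*k)
-31*(V(9) + l(-7)) = -31*(4*9 + (-6 + 2*(-7))) = -31*(36 + (-6 - 14)) = -31*(36 - 20) = -31*16 = -496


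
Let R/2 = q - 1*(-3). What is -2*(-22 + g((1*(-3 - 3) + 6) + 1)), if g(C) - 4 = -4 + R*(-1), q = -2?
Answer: 48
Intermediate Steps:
R = 2 (R = 2*(-2 - 1*(-3)) = 2*(-2 + 3) = 2*1 = 2)
g(C) = -2 (g(C) = 4 + (-4 + 2*(-1)) = 4 + (-4 - 2) = 4 - 6 = -2)
-2*(-22 + g((1*(-3 - 3) + 6) + 1)) = -2*(-22 - 2) = -2*(-24) = 48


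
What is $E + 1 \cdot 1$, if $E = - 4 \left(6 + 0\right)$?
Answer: $-23$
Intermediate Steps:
$E = -24$ ($E = \left(-4\right) 6 = -24$)
$E + 1 \cdot 1 = -24 + 1 \cdot 1 = -24 + 1 = -23$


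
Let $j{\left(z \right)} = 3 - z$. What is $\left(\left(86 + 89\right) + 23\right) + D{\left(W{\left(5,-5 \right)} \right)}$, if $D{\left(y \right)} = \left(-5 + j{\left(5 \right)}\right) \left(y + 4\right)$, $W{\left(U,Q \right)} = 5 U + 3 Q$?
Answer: $100$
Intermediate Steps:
$W{\left(U,Q \right)} = 3 Q + 5 U$
$D{\left(y \right)} = -28 - 7 y$ ($D{\left(y \right)} = \left(-5 + \left(3 - 5\right)\right) \left(y + 4\right) = \left(-5 + \left(3 - 5\right)\right) \left(4 + y\right) = \left(-5 - 2\right) \left(4 + y\right) = - 7 \left(4 + y\right) = -28 - 7 y$)
$\left(\left(86 + 89\right) + 23\right) + D{\left(W{\left(5,-5 \right)} \right)} = \left(\left(86 + 89\right) + 23\right) - \left(28 + 7 \left(3 \left(-5\right) + 5 \cdot 5\right)\right) = \left(175 + 23\right) - \left(28 + 7 \left(-15 + 25\right)\right) = 198 - 98 = 100$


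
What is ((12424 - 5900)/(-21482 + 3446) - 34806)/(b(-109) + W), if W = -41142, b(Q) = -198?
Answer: 31388377/37280412 ≈ 0.84195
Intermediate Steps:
((12424 - 5900)/(-21482 + 3446) - 34806)/(b(-109) + W) = ((12424 - 5900)/(-21482 + 3446) - 34806)/(-198 - 41142) = (6524/(-18036) - 34806)/(-41340) = (6524*(-1/18036) - 34806)*(-1/41340) = (-1631/4509 - 34806)*(-1/41340) = -156941885/4509*(-1/41340) = 31388377/37280412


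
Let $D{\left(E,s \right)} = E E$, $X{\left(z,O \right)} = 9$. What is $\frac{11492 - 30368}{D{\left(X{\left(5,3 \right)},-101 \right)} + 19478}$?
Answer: $- \frac{18876}{19559} \approx -0.96508$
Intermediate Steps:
$D{\left(E,s \right)} = E^{2}$
$\frac{11492 - 30368}{D{\left(X{\left(5,3 \right)},-101 \right)} + 19478} = \frac{11492 - 30368}{9^{2} + 19478} = - \frac{18876}{81 + 19478} = - \frac{18876}{19559}$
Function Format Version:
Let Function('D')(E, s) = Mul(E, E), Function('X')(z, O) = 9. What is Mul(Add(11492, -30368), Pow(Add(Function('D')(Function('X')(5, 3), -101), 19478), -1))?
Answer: Rational(-18876, 19559) ≈ -0.96508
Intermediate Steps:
Function('D')(E, s) = Pow(E, 2)
Mul(Add(11492, -30368), Pow(Add(Function('D')(Function('X')(5, 3), -101), 19478), -1)) = Mul(Add(11492, -30368), Pow(Add(Pow(9, 2), 19478), -1)) = Mul(-18876, Pow(Add(81, 19478), -1)) = Mul(-18876, Pow(19559, -1)) = Mul(-18876, Rational(1, 19559)) = Rational(-18876, 19559)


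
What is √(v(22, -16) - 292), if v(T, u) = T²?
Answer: 8*√3 ≈ 13.856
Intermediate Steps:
√(v(22, -16) - 292) = √(22² - 292) = √(484 - 292) = √192 = 8*√3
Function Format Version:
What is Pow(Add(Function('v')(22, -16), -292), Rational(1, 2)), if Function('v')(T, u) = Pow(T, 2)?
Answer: Mul(8, Pow(3, Rational(1, 2))) ≈ 13.856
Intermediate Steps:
Pow(Add(Function('v')(22, -16), -292), Rational(1, 2)) = Pow(Add(Pow(22, 2), -292), Rational(1, 2)) = Pow(Add(484, -292), Rational(1, 2)) = Pow(192, Rational(1, 2)) = Mul(8, Pow(3, Rational(1, 2)))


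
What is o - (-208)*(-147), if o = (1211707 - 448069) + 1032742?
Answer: 1765804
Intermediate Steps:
o = 1796380 (o = 763638 + 1032742 = 1796380)
o - (-208)*(-147) = 1796380 - (-208)*(-147) = 1796380 - 1*30576 = 1796380 - 30576 = 1765804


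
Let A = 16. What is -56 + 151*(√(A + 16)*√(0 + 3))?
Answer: -56 + 604*√6 ≈ 1423.5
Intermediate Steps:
-56 + 151*(√(A + 16)*√(0 + 3)) = -56 + 151*(√(16 + 16)*√(0 + 3)) = -56 + 151*(√32*√3) = -56 + 151*((4*√2)*√3) = -56 + 151*(4*√6) = -56 + 604*√6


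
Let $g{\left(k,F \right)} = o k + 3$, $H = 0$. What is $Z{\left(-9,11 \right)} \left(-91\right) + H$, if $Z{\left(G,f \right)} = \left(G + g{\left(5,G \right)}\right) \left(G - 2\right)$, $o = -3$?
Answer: $-21021$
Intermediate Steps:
$g{\left(k,F \right)} = 3 - 3 k$ ($g{\left(k,F \right)} = - 3 k + 3 = 3 - 3 k$)
$Z{\left(G,f \right)} = \left(-12 + G\right) \left(-2 + G\right)$ ($Z{\left(G,f \right)} = \left(G + \left(3 - 15\right)\right) \left(G - 2\right) = \left(G + \left(3 - 15\right)\right) \left(-2 + G\right) = \left(G - 12\right) \left(-2 + G\right) = \left(-12 + G\right) \left(-2 + G\right)$)
$Z{\left(-9,11 \right)} \left(-91\right) + H = \left(24 + \left(-9\right)^{2} - -126\right) \left(-91\right) + 0 = \left(24 + 81 + 126\right) \left(-91\right) + 0 = 231 \left(-91\right) + 0 = -21021 + 0 = -21021$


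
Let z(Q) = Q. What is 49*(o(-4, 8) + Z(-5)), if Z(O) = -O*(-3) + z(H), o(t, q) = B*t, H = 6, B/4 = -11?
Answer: 8183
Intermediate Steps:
B = -44 (B = 4*(-11) = -44)
o(t, q) = -44*t
Z(O) = 6 + 3*O (Z(O) = -O*(-3) + 6 = 3*O + 6 = 6 + 3*O)
49*(o(-4, 8) + Z(-5)) = 49*(-44*(-4) + (6 + 3*(-5))) = 49*(176 + (6 - 15)) = 49*(176 - 9) = 49*167 = 8183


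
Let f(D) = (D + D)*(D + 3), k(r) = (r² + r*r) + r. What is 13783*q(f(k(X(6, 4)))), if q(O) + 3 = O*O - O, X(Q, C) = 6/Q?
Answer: 17325231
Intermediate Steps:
k(r) = r + 2*r² (k(r) = (r² + r²) + r = 2*r² + r = r + 2*r²)
f(D) = 2*D*(3 + D) (f(D) = (2*D)*(3 + D) = 2*D*(3 + D))
q(O) = -3 + O² - O (q(O) = -3 + (O*O - O) = -3 + (O² - O) = -3 + O² - O)
13783*q(f(k(X(6, 4)))) = 13783*(-3 + (2*((6/6)*(1 + 2*(6/6)))*(3 + (6/6)*(1 + 2*(6/6))))² - 2*(6/6)*(1 + 2*(6/6))*(3 + (6/6)*(1 + 2*(6/6)))) = 13783*(-3 + (2*((6*(⅙))*(1 + 2*(6*(⅙))))*(3 + (6*(⅙))*(1 + 2*(6*(⅙)))))² - 2*(6*(⅙))*(1 + 2*(6*(⅙)))*(3 + (6*(⅙))*(1 + 2*(6*(⅙))))) = 13783*(-3 + (2*(1*(1 + 2*1))*(3 + 1*(1 + 2*1)))² - 2*1*(1 + 2*1)*(3 + 1*(1 + 2*1))) = 13783*(-3 + (2*(1*(1 + 2))*(3 + 1*(1 + 2)))² - 2*1*(1 + 2)*(3 + 1*(1 + 2))) = 13783*(-3 + (2*(1*3)*(3 + 1*3))² - 2*1*3*(3 + 1*3)) = 13783*(-3 + (2*3*(3 + 3))² - 2*3*(3 + 3)) = 13783*(-3 + (2*3*6)² - 2*3*6) = 13783*(-3 + 36² - 1*36) = 13783*(-3 + 1296 - 36) = 13783*1257 = 17325231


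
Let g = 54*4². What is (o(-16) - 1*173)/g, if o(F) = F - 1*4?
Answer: -193/864 ≈ -0.22338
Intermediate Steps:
o(F) = -4 + F (o(F) = F - 4 = -4 + F)
g = 864 (g = 54*16 = 864)
(o(-16) - 1*173)/g = ((-4 - 16) - 1*173)/864 = (-20 - 173)*(1/864) = -193*1/864 = -193/864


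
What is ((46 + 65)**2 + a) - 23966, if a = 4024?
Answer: -7621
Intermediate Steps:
((46 + 65)**2 + a) - 23966 = ((46 + 65)**2 + 4024) - 23966 = (111**2 + 4024) - 23966 = (12321 + 4024) - 23966 = 16345 - 23966 = -7621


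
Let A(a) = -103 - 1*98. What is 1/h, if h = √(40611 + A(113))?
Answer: √4490/13470 ≈ 0.0049746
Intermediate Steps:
A(a) = -201 (A(a) = -103 - 98 = -201)
h = 3*√4490 (h = √(40611 - 201) = √40410 = 3*√4490 ≈ 201.02)
1/h = 1/(3*√4490) = √4490/13470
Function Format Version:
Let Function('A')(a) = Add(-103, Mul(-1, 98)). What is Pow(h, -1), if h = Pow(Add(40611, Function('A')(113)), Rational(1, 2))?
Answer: Mul(Rational(1, 13470), Pow(4490, Rational(1, 2))) ≈ 0.0049746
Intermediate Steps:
Function('A')(a) = -201 (Function('A')(a) = Add(-103, -98) = -201)
h = Mul(3, Pow(4490, Rational(1, 2))) (h = Pow(Add(40611, -201), Rational(1, 2)) = Pow(40410, Rational(1, 2)) = Mul(3, Pow(4490, Rational(1, 2))) ≈ 201.02)
Pow(h, -1) = Pow(Mul(3, Pow(4490, Rational(1, 2))), -1) = Mul(Rational(1, 13470), Pow(4490, Rational(1, 2)))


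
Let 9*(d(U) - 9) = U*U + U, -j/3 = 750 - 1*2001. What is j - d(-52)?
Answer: 10348/3 ≈ 3449.3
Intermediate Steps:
j = 3753 (j = -3*(750 - 1*2001) = -3*(750 - 2001) = -3*(-1251) = 3753)
d(U) = 9 + U/9 + U²/9 (d(U) = 9 + (U*U + U)/9 = 9 + (U² + U)/9 = 9 + (U + U²)/9 = 9 + (U/9 + U²/9) = 9 + U/9 + U²/9)
j - d(-52) = 3753 - (9 + (⅑)*(-52) + (⅑)*(-52)²) = 3753 - (9 - 52/9 + (⅑)*2704) = 3753 - (9 - 52/9 + 2704/9) = 3753 - 1*911/3 = 3753 - 911/3 = 10348/3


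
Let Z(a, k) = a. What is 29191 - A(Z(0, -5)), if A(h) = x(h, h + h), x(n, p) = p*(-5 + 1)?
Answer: 29191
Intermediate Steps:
x(n, p) = -4*p (x(n, p) = p*(-4) = -4*p)
A(h) = -8*h (A(h) = -4*(h + h) = -8*h)
29191 - A(Z(0, -5)) = 29191 - (-8)*0 = 29191 - 1*0 = 29191 + 0 = 29191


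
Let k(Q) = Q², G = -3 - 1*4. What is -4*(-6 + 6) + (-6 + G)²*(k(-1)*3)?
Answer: 507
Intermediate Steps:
G = -7 (G = -3 - 4 = -7)
-4*(-6 + 6) + (-6 + G)²*(k(-1)*3) = -4*(-6 + 6) + (-6 - 7)²*((-1)²*3) = -4*0 + (-13)²*(1*3) = 0 + 169*3 = 0 + 507 = 507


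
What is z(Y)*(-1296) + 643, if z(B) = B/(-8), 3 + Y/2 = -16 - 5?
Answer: -7133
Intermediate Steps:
Y = -48 (Y = -6 + 2*(-16 - 5) = -6 + 2*(-21) = -6 - 42 = -48)
z(B) = -B/8 (z(B) = B*(-⅛) = -B/8)
z(Y)*(-1296) + 643 = -⅛*(-48)*(-1296) + 643 = 6*(-1296) + 643 = -7776 + 643 = -7133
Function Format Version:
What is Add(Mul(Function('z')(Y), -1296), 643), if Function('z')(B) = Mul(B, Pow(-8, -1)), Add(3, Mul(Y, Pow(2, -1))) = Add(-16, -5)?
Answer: -7133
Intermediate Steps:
Y = -48 (Y = Add(-6, Mul(2, Add(-16, -5))) = Add(-6, Mul(2, -21)) = Add(-6, -42) = -48)
Function('z')(B) = Mul(Rational(-1, 8), B) (Function('z')(B) = Mul(B, Rational(-1, 8)) = Mul(Rational(-1, 8), B))
Add(Mul(Function('z')(Y), -1296), 643) = Add(Mul(Mul(Rational(-1, 8), -48), -1296), 643) = Add(Mul(6, -1296), 643) = Add(-7776, 643) = -7133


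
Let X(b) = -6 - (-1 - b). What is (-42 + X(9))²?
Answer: 1444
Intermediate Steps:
X(b) = -5 + b (X(b) = -6 + (1 + b) = -5 + b)
(-42 + X(9))² = (-42 + (-5 + 9))² = (-42 + 4)² = (-38)² = 1444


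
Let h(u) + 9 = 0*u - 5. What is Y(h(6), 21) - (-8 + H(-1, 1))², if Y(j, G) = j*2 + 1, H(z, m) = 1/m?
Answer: -76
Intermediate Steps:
h(u) = -14 (h(u) = -9 + (0*u - 5) = -9 + (0 - 5) = -9 - 5 = -14)
Y(j, G) = 1 + 2*j (Y(j, G) = 2*j + 1 = 1 + 2*j)
Y(h(6), 21) - (-8 + H(-1, 1))² = (1 + 2*(-14)) - (-8 + 1/1)² = (1 - 28) - (-8 + 1)² = -27 - 1*(-7)² = -27 - 1*49 = -27 - 49 = -76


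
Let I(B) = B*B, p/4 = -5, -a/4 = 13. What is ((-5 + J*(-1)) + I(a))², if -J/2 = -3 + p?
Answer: 7038409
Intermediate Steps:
a = -52 (a = -4*13 = -52)
p = -20 (p = 4*(-5) = -20)
J = 46 (J = -2*(-3 - 20) = -2*(-23) = 46)
I(B) = B²
((-5 + J*(-1)) + I(a))² = ((-5 + 46*(-1)) + (-52)²)² = ((-5 - 46) + 2704)² = (-51 + 2704)² = 2653² = 7038409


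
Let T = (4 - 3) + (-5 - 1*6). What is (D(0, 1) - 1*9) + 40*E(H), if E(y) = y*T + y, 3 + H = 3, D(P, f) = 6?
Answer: -3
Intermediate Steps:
T = -10 (T = 1 + (-5 - 6) = 1 - 11 = -10)
H = 0 (H = -3 + 3 = 0)
E(y) = -9*y (E(y) = y*(-10) + y = -10*y + y = -9*y)
(D(0, 1) - 1*9) + 40*E(H) = (6 - 1*9) + 40*(-9*0) = (6 - 9) + 40*0 = -3 + 0 = -3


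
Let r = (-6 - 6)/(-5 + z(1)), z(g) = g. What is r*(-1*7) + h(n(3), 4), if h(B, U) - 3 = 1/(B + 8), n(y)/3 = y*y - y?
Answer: -467/26 ≈ -17.962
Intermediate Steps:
n(y) = -3*y + 3*y² (n(y) = 3*(y*y - y) = 3*(y² - y) = -3*y + 3*y²)
h(B, U) = 3 + 1/(8 + B) (h(B, U) = 3 + 1/(B + 8) = 3 + 1/(8 + B))
r = 3 (r = (-6 - 6)/(-5 + 1) = -12/(-4) = -12*(-¼) = 3)
r*(-1*7) + h(n(3), 4) = 3*(-1*7) + (25 + 3*(3*3*(-1 + 3)))/(8 + 3*3*(-1 + 3)) = 3*(-7) + (25 + 3*(3*3*2))/(8 + 3*3*2) = -21 + (25 + 3*18)/(8 + 18) = -21 + (25 + 54)/26 = -21 + (1/26)*79 = -21 + 79/26 = -467/26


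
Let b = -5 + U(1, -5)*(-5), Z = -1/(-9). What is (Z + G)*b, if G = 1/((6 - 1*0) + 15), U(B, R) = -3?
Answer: 100/63 ≈ 1.5873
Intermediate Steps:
G = 1/21 (G = 1/((6 + 0) + 15) = 1/(6 + 15) = 1/21 ≈ 0.047619)
Z = ⅑ (Z = -1*(-⅑) = ⅑ ≈ 0.11111)
b = 10 (b = -5 - 3*(-5) = -5 + 15 = 10)
(Z + G)*b = (⅑ + 1/21)*10 = (10/63)*10 = 100/63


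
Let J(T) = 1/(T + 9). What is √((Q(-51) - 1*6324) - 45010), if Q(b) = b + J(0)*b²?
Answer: 2*I*√12774 ≈ 226.04*I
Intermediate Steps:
J(T) = 1/(9 + T)
Q(b) = b + b²/9 (Q(b) = b + b²/(9 + 0) = b + b²/9)
√((Q(-51) - 1*6324) - 45010) = √(((⅑)*(-51)*(9 - 51) - 1*6324) - 45010) = √(((⅑)*(-51)*(-42) - 6324) - 45010) = √((238 - 6324) - 45010) = √(-6086 - 45010) = √(-51096) = 2*I*√12774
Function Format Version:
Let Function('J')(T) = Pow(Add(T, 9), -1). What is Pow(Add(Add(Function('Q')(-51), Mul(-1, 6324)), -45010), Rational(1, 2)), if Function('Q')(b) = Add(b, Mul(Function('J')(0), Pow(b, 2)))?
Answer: Mul(2, I, Pow(12774, Rational(1, 2))) ≈ Mul(226.04, I)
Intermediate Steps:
Function('J')(T) = Pow(Add(9, T), -1)
Function('Q')(b) = Add(b, Mul(Rational(1, 9), Pow(b, 2))) (Function('Q')(b) = Add(b, Mul(Pow(Add(9, 0), -1), Pow(b, 2))) = Add(b, Mul(Pow(9, -1), Pow(b, 2))) = Add(b, Mul(Rational(1, 9), Pow(b, 2))))
Pow(Add(Add(Function('Q')(-51), Mul(-1, 6324)), -45010), Rational(1, 2)) = Pow(Add(Add(Mul(Rational(1, 9), -51, Add(9, -51)), Mul(-1, 6324)), -45010), Rational(1, 2)) = Pow(Add(Add(Mul(Rational(1, 9), -51, -42), -6324), -45010), Rational(1, 2)) = Pow(Add(Add(238, -6324), -45010), Rational(1, 2)) = Pow(Add(-6086, -45010), Rational(1, 2)) = Pow(-51096, Rational(1, 2)) = Mul(2, I, Pow(12774, Rational(1, 2)))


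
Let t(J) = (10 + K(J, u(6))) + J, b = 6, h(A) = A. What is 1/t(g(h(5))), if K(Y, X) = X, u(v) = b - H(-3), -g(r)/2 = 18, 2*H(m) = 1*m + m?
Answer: -1/17 ≈ -0.058824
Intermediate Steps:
H(m) = m (H(m) = (1*m + m)/2 = (m + m)/2 = (2*m)/2 = m)
g(r) = -36 (g(r) = -2*18 = -36)
u(v) = 9 (u(v) = 6 - 1*(-3) = 6 + 3 = 9)
t(J) = 19 + J (t(J) = (10 + 9) + J = 19 + J)
1/t(g(h(5))) = 1/(19 - 36) = 1/(-17) = -1/17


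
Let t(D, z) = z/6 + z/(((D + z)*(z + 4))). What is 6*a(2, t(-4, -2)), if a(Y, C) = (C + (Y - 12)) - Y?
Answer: -73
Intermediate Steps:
t(D, z) = z/6 + z/((4 + z)*(D + z)) (t(D, z) = z*(⅙) + z/(((D + z)*(4 + z))) = z/6 + z/(((4 + z)*(D + z))) = z/6 + z*(1/((4 + z)*(D + z))) = z/6 + z/((4 + z)*(D + z)))
a(Y, C) = -12 + C (a(Y, C) = (C + (-12 + Y)) - Y = (-12 + C + Y) - Y = -12 + C)
6*a(2, t(-4, -2)) = 6*(-12 + (⅙)*(-2)*(6 + (-2)² + 4*(-4) + 4*(-2) - 4*(-2))/((-2)² + 4*(-4) + 4*(-2) - 4*(-2))) = 6*(-12 + (⅙)*(-2)*(6 + 4 - 16 - 8 + 8)/(4 - 16 - 8 + 8)) = 6*(-12 + (⅙)*(-2)*(-6)/(-12)) = 6*(-12 + (⅙)*(-2)*(-1/12)*(-6)) = 6*(-12 - ⅙) = 6*(-73/6) = -73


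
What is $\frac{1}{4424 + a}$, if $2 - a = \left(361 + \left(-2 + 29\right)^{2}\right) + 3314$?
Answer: $\frac{1}{22} \approx 0.045455$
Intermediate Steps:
$a = -4402$ ($a = 2 - \left(\left(361 + \left(-2 + 29\right)^{2}\right) + 3314\right) = 2 - \left(\left(361 + 27^{2}\right) + 3314\right) = 2 - \left(\left(361 + 729\right) + 3314\right) = 2 - \left(1090 + 3314\right) = 2 - 4404 = -4402$)
$\frac{1}{4424 + a} = \frac{1}{4424 - 4402} = \frac{1}{22}$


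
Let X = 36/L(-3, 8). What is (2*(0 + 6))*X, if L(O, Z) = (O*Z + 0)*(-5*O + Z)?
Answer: -18/23 ≈ -0.78261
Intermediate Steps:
L(O, Z) = O*Z*(Z - 5*O) (L(O, Z) = (O*Z)*(Z - 5*O) = O*Z*(Z - 5*O))
X = -3/46 (X = 36/((-3*8*(8 - 5*(-3)))) = 36/((-3*8*(8 + 15))) = 36/((-3*8*23)) = 36/(-552) = 36*(-1/552) = -3/46 ≈ -0.065217)
(2*(0 + 6))*X = (2*(0 + 6))*(-3/46) = (2*6)*(-3/46) = 12*(-3/46) = -18/23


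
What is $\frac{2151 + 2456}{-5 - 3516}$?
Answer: $- \frac{4607}{3521} \approx -1.3084$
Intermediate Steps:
$\frac{2151 + 2456}{-5 - 3516} = \frac{4607}{-3521} = 4607 \left(- \frac{1}{3521}\right) = - \frac{4607}{3521}$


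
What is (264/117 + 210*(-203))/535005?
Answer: -1662482/20865195 ≈ -0.079677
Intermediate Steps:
(264/117 + 210*(-203))/535005 = (264*(1/117) - 42630)*(1/535005) = (88/39 - 42630)*(1/535005) = -1662482/39*1/535005 = -1662482/20865195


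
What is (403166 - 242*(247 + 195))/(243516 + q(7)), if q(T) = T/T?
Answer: 296202/243517 ≈ 1.2164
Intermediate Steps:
q(T) = 1
(403166 - 242*(247 + 195))/(243516 + q(7)) = (403166 - 242*(247 + 195))/(243516 + 1) = (403166 - 242*442)/243517 = (403166 - 106964)*(1/243517) = 296202*(1/243517) = 296202/243517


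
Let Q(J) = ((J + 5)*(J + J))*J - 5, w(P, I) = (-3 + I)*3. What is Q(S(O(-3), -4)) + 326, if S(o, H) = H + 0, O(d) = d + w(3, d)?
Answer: 353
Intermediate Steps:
w(P, I) = -9 + 3*I
O(d) = -9 + 4*d (O(d) = d + (-9 + 3*d) = -9 + 4*d)
S(o, H) = H
Q(J) = -5 + 2*J²*(5 + J) (Q(J) = ((5 + J)*(2*J))*J - 5 = (2*J*(5 + J))*J - 5 = 2*J²*(5 + J) - 5 = -5 + 2*J²*(5 + J))
Q(S(O(-3), -4)) + 326 = (-5 + 2*(-4)³ + 10*(-4)²) + 326 = (-5 + 2*(-64) + 10*16) + 326 = (-5 - 128 + 160) + 326 = 27 + 326 = 353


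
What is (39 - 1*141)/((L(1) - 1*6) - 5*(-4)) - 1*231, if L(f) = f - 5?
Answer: -1206/5 ≈ -241.20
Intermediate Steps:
L(f) = -5 + f
(39 - 1*141)/((L(1) - 1*6) - 5*(-4)) - 1*231 = (39 - 1*141)/(((-5 + 1) - 1*6) - 5*(-4)) - 1*231 = (39 - 141)/((-4 - 6) + 20) - 231 = -102/(-10 + 20) - 231 = -102/10 - 231 = -102*⅒ - 231 = -51/5 - 231 = -1206/5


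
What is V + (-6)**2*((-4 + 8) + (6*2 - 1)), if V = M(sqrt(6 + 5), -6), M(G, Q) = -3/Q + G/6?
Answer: 1081/2 + sqrt(11)/6 ≈ 541.05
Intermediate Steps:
M(G, Q) = -3/Q + G/6 (M(G, Q) = -3/Q + G*(1/6) = -3/Q + G/6)
V = 1/2 + sqrt(11)/6 (V = -3/(-6) + sqrt(6 + 5)/6 = -3*(-1/6) + sqrt(11)/6 = 1/2 + sqrt(11)/6 ≈ 1.0528)
V + (-6)**2*((-4 + 8) + (6*2 - 1)) = (1/2 + sqrt(11)/6) + (-6)**2*((-4 + 8) + (6*2 - 1)) = (1/2 + sqrt(11)/6) + 36*(4 + (12 - 1)) = (1/2 + sqrt(11)/6) + 36*(4 + 11) = (1/2 + sqrt(11)/6) + 36*15 = (1/2 + sqrt(11)/6) + 540 = 1081/2 + sqrt(11)/6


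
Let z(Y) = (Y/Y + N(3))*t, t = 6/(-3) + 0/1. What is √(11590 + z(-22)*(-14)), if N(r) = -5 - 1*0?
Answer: √11478 ≈ 107.14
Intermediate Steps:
N(r) = -5 (N(r) = -5 + 0 = -5)
t = -2 (t = 6*(-⅓) + 0*1 = -2 + 0 = -2)
z(Y) = 8 (z(Y) = (Y/Y - 5)*(-2) = (1 - 5)*(-2) = -4*(-2) = 8)
√(11590 + z(-22)*(-14)) = √(11590 + 8*(-14)) = √(11590 - 112) = √11478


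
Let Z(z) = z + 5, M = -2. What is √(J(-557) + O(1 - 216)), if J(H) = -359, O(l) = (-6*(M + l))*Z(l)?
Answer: I*√273779 ≈ 523.24*I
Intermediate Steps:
Z(z) = 5 + z
O(l) = (5 + l)*(12 - 6*l) (O(l) = (-6*(-2 + l))*(5 + l) = (12 - 6*l)*(5 + l) = (5 + l)*(12 - 6*l))
√(J(-557) + O(1 - 216)) = √(-359 - 6*(-2 + (1 - 216))*(5 + (1 - 216))) = √(-359 - 6*(-2 - 215)*(5 - 215)) = √(-359 - 6*(-217)*(-210)) = √(-359 - 273420) = √(-273779) = I*√273779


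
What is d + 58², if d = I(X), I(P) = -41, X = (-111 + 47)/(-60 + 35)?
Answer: 3323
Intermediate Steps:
X = 64/25 (X = -64/(-25) = -64*(-1/25) = 64/25 ≈ 2.5600)
d = -41
d + 58² = -41 + 58² = -41 + 3364 = 3323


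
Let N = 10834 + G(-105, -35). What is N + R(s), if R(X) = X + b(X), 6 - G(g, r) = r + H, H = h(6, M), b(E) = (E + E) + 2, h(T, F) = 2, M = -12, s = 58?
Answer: 11049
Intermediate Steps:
b(E) = 2 + 2*E (b(E) = 2*E + 2 = 2 + 2*E)
H = 2
G(g, r) = 4 - r (G(g, r) = 6 - (r + 2) = 6 - (2 + r) = 6 + (-2 - r) = 4 - r)
R(X) = 2 + 3*X (R(X) = X + (2 + 2*X) = 2 + 3*X)
N = 10873 (N = 10834 + (4 - 1*(-35)) = 10834 + (4 + 35) = 10834 + 39 = 10873)
N + R(s) = 10873 + (2 + 3*58) = 10873 + (2 + 174) = 10873 + 176 = 11049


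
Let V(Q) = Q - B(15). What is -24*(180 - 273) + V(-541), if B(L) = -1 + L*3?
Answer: 1647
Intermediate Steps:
B(L) = -1 + 3*L
V(Q) = -44 + Q (V(Q) = Q - (-1 + 3*15) = Q - (-1 + 45) = Q - 1*44 = Q - 44 = -44 + Q)
-24*(180 - 273) + V(-541) = -24*(180 - 273) + (-44 - 541) = -24*(-93) - 585 = 2232 - 585 = 1647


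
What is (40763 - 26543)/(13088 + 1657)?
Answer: 948/983 ≈ 0.96439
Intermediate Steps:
(40763 - 26543)/(13088 + 1657) = 14220/14745 = 14220*(1/14745) = 948/983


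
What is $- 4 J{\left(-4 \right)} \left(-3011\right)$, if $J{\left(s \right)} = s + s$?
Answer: $-96352$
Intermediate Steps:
$J{\left(s \right)} = 2 s$
$- 4 J{\left(-4 \right)} \left(-3011\right) = - 4 \cdot 2 \left(-4\right) \left(-3011\right) = \left(-4\right) \left(-8\right) \left(-3011\right) = 32 \left(-3011\right) = -96352$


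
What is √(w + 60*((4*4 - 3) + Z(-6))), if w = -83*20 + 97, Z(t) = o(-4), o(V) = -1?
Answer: I*√843 ≈ 29.034*I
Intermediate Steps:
Z(t) = -1
w = -1563 (w = -1660 + 97 = -1563)
√(w + 60*((4*4 - 3) + Z(-6))) = √(-1563 + 60*((4*4 - 3) - 1)) = √(-1563 + 60*((16 - 3) - 1)) = √(-1563 + 60*(13 - 1)) = √(-1563 + 60*12) = √(-1563 + 720) = √(-843) = I*√843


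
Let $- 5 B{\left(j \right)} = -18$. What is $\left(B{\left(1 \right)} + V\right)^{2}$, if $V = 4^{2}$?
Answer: $\frac{9604}{25} \approx 384.16$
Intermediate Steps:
$V = 16$
$B{\left(j \right)} = \frac{18}{5}$ ($B{\left(j \right)} = \left(- \frac{1}{5}\right) \left(-18\right) = \frac{18}{5}$)
$\left(B{\left(1 \right)} + V\right)^{2} = \left(\frac{18}{5} + 16\right)^{2} = \left(\frac{98}{5}\right)^{2} = \frac{9604}{25}$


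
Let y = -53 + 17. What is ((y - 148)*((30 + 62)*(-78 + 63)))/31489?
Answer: 253920/31489 ≈ 8.0638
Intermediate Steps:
y = -36
((y - 148)*((30 + 62)*(-78 + 63)))/31489 = ((-36 - 148)*((30 + 62)*(-78 + 63)))/31489 = -16928*(-15)*(1/31489) = -184*(-1380)*(1/31489) = 253920*(1/31489) = 253920/31489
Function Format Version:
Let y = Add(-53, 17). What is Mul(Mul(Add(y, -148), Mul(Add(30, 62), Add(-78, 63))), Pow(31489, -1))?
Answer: Rational(253920, 31489) ≈ 8.0638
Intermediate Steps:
y = -36
Mul(Mul(Add(y, -148), Mul(Add(30, 62), Add(-78, 63))), Pow(31489, -1)) = Mul(Mul(Add(-36, -148), Mul(Add(30, 62), Add(-78, 63))), Pow(31489, -1)) = Mul(Mul(-184, Mul(92, -15)), Rational(1, 31489)) = Mul(Mul(-184, -1380), Rational(1, 31489)) = Mul(253920, Rational(1, 31489)) = Rational(253920, 31489)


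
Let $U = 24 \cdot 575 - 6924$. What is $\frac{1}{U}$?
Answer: $\frac{1}{6876} \approx 0.00014543$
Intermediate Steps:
$U = 6876$ ($U = 13800 - 6924 = 6876$)
$\frac{1}{U} = \frac{1}{6876}$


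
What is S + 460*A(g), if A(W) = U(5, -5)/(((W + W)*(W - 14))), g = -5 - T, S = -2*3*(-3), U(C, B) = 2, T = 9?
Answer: 1879/98 ≈ 19.173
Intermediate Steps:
S = 18 (S = -6*(-3) = 18)
g = -14 (g = -5 - 1*9 = -5 - 9 = -14)
A(W) = 1/(W*(-14 + W)) (A(W) = 2/(((W + W)*(W - 14))) = 2/(((2*W)*(-14 + W))) = 2/((2*W*(-14 + W))) = 2*(1/(2*W*(-14 + W))) = 1/(W*(-14 + W)))
S + 460*A(g) = 18 + 460*(1/((-14)*(-14 - 14))) = 18 + 460*(-1/14/(-28)) = 18 + 460*(-1/14*(-1/28)) = 18 + 460*(1/392) = 18 + 115/98 = 1879/98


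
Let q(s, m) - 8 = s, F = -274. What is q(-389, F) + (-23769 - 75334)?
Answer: -99484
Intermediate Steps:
q(s, m) = 8 + s
q(-389, F) + (-23769 - 75334) = (8 - 389) + (-23769 - 75334) = -381 - 99103 = -99484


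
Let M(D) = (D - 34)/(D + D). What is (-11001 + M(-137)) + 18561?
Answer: 2071611/274 ≈ 7560.6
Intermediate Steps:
M(D) = (-34 + D)/(2*D) (M(D) = (-34 + D)/((2*D)) = (-34 + D)*(1/(2*D)) = (-34 + D)/(2*D))
(-11001 + M(-137)) + 18561 = (-11001 + (½)*(-34 - 137)/(-137)) + 18561 = (-11001 + (½)*(-1/137)*(-171)) + 18561 = (-11001 + 171/274) + 18561 = -3014103/274 + 18561 = 2071611/274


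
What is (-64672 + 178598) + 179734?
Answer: 293660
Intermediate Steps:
(-64672 + 178598) + 179734 = 113926 + 179734 = 293660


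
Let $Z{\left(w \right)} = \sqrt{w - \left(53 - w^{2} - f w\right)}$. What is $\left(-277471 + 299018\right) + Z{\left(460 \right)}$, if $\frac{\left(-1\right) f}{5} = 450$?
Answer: $21547 + i \sqrt{822993} \approx 21547.0 + 907.19 i$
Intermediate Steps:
$f = -2250$ ($f = \left(-5\right) 450 = -2250$)
$Z{\left(w \right)} = \sqrt{-53 + w^{2} - 2249 w}$ ($Z{\left(w \right)} = \sqrt{w - \left(53 - w^{2} + 2250 w\right)} = \sqrt{-53 + w^{2} - 2249 w}$)
$\left(-277471 + 299018\right) + Z{\left(460 \right)} = \left(-277471 + 299018\right) + \sqrt{-53 + 460^{2} - 1034540} = 21547 + \sqrt{-53 + 211600 - 1034540} = 21547 + \sqrt{-822993} = 21547 + i \sqrt{822993}$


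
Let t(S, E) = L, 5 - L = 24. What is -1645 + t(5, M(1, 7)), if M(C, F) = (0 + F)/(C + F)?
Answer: -1664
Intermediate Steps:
M(C, F) = F/(C + F)
L = -19 (L = 5 - 1*24 = 5 - 24 = -19)
t(S, E) = -19
-1645 + t(5, M(1, 7)) = -1645 - 19 = -1664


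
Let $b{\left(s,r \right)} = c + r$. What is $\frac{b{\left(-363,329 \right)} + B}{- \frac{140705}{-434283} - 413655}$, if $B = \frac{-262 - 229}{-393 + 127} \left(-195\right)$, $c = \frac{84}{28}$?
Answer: $\frac{169896081}{2515004711240} \approx 6.7553 \cdot 10^{-5}$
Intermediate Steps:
$c = 3$ ($c = 84 \cdot \frac{1}{28} = 3$)
$b{\left(s,r \right)} = 3 + r$
$B = - \frac{95745}{266}$ ($B = - \frac{491}{-266} \left(-195\right) = \left(-491\right) \left(- \frac{1}{266}\right) \left(-195\right) = \frac{491}{266} \left(-195\right) = - \frac{95745}{266} \approx -359.94$)
$\frac{b{\left(-363,329 \right)} + B}{- \frac{140705}{-434283} - 413655} = \frac{\left(3 + 329\right) - \frac{95745}{266}}{- \frac{140705}{-434283} - 413655} = \frac{332 - \frac{95745}{266}}{\left(-140705\right) \left(- \frac{1}{434283}\right) - 413655} = - \frac{7433}{266 \left(\frac{140705}{434283} - 413655\right)} = - \frac{7433}{266 \left(- \frac{179643193660}{434283}\right)} = \left(- \frac{7433}{266}\right) \left(- \frac{434283}{179643193660}\right) = \frac{169896081}{2515004711240}$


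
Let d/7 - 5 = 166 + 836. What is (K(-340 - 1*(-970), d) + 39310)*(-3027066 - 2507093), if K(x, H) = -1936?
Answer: -206833658466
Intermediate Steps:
d = 7049 (d = 35 + 7*(166 + 836) = 35 + 7*1002 = 35 + 7014 = 7049)
(K(-340 - 1*(-970), d) + 39310)*(-3027066 - 2507093) = (-1936 + 39310)*(-3027066 - 2507093) = 37374*(-5534159) = -206833658466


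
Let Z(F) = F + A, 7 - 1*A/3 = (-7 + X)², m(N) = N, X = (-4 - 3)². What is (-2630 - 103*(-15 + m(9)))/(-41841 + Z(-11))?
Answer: 2012/47123 ≈ 0.042697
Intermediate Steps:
X = 49 (X = (-7)² = 49)
A = -5271 (A = 21 - 3*(-7 + 49)² = 21 - 3*42² = 21 - 3*1764 = 21 - 5292 = -5271)
Z(F) = -5271 + F (Z(F) = F - 5271 = -5271 + F)
(-2630 - 103*(-15 + m(9)))/(-41841 + Z(-11)) = (-2630 - 103*(-15 + 9))/(-41841 + (-5271 - 11)) = (-2630 - 103*(-6))/(-41841 - 5282) = (-2630 + 618)/(-47123) = -2012*(-1/47123) = 2012/47123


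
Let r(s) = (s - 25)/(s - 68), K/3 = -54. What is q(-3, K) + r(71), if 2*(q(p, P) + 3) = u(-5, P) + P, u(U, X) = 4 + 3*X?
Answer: -929/3 ≈ -309.67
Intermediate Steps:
K = -162 (K = 3*(-54) = -162)
r(s) = (-25 + s)/(-68 + s)
q(p, P) = -1 + 2*P (q(p, P) = -3 + ((4 + 3*P) + P)/2 = -3 + (4 + 4*P)/2 = -3 + (2 + 2*P) = -1 + 2*P)
q(-3, K) + r(71) = (-1 + 2*(-162)) + (-25 + 71)/(-68 + 71) = (-1 - 324) + 46/3 = -325 + (⅓)*46 = -325 + 46/3 = -929/3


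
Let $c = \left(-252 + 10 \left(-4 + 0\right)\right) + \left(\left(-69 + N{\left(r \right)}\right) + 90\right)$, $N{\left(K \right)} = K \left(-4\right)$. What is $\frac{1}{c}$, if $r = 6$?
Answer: $- \frac{1}{295} \approx -0.0033898$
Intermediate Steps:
$N{\left(K \right)} = - 4 K$
$c = -295$ ($c = \left(-252 + 10 \left(-4 + 0\right)\right) + \left(\left(-69 - 24\right) + 90\right) = \left(-252 + 10 \left(-4\right)\right) + \left(\left(-69 - 24\right) + 90\right) = \left(-252 - 40\right) + \left(-93 + 90\right) = -292 - 3 = -295$)
$\frac{1}{c} = \frac{1}{-295} = - \frac{1}{295}$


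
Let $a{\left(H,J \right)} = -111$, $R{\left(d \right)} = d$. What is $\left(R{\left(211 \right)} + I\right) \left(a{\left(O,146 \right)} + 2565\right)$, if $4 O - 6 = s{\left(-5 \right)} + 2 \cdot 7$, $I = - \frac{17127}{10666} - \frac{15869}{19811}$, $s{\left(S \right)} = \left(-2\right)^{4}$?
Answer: $\frac{54081999040545}{105652063} \approx 5.1189 \cdot 10^{5}$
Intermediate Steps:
$s{\left(S \right)} = 16$
$I = - \frac{508561751}{211304126}$ ($I = \left(-17127\right) \frac{1}{10666} - \frac{15869}{19811} = - \frac{17127}{10666} - \frac{15869}{19811} = - \frac{508561751}{211304126} \approx -2.4068$)
$O = 9$ ($O = \frac{3}{2} + \frac{16 + 2 \cdot 7}{4} = \frac{3}{2} + \frac{16 + 14}{4} = \frac{3}{2} + \frac{1}{4} \cdot 30 = \frac{3}{2} + \frac{15}{2} = 9$)
$\left(R{\left(211 \right)} + I\right) \left(a{\left(O,146 \right)} + 2565\right) = \left(211 - \frac{508561751}{211304126}\right) \left(-111 + 2565\right) = \frac{44076608835}{211304126} \cdot 2454 = \frac{54081999040545}{105652063}$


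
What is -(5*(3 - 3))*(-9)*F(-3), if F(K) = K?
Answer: 0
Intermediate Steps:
-(5*(3 - 3))*(-9)*F(-3) = -(5*(3 - 3))*(-9)*(-3) = -(5*0)*(-9)*(-3) = -0*(-9)*(-3) = -0*(-3) = -1*0 = 0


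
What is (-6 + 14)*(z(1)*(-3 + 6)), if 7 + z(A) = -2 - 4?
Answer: -312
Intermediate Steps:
z(A) = -13 (z(A) = -7 + (-2 - 4) = -7 - 6 = -13)
(-6 + 14)*(z(1)*(-3 + 6)) = (-6 + 14)*(-13*(-3 + 6)) = 8*(-13*3) = 8*(-39) = -312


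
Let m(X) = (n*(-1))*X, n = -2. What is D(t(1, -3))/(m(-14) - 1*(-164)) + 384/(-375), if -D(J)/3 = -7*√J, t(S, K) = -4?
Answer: -128/125 + 21*I/68 ≈ -1.024 + 0.30882*I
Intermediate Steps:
m(X) = 2*X (m(X) = (-2*(-1))*X = 2*X)
D(J) = 21*√J (D(J) = -(-21)*√J = 21*√J)
D(t(1, -3))/(m(-14) - 1*(-164)) + 384/(-375) = (21*√(-4))/(2*(-14) - 1*(-164)) + 384/(-375) = (21*(2*I))/(-28 + 164) + 384*(-1/375) = (42*I)/136 - 128/125 = (42*I)*(1/136) - 128/125 = 21*I/68 - 128/125 = -128/125 + 21*I/68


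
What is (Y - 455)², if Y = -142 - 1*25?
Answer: 386884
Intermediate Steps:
Y = -167 (Y = -142 - 25 = -167)
(Y - 455)² = (-167 - 455)² = (-622)² = 386884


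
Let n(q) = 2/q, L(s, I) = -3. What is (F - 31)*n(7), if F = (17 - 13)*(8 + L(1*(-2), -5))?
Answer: -22/7 ≈ -3.1429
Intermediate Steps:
F = 20 (F = (17 - 13)*(8 - 3) = 4*5 = 20)
(F - 31)*n(7) = (20 - 31)*(2/7) = -22/7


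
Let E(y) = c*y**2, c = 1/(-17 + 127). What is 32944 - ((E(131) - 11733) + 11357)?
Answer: 3648039/110 ≈ 33164.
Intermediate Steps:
c = 1/110 ≈ 0.0090909
E(y) = y**2/110
32944 - ((E(131) - 11733) + 11357) = 32944 - (((1/110)*131**2 - 11733) + 11357) = 32944 - (((1/110)*17161 - 11733) + 11357) = 32944 - ((17161/110 - 11733) + 11357) = 32944 - (-1273469/110 + 11357) = 32944 - 1*(-24199/110) = 32944 + 24199/110 = 3648039/110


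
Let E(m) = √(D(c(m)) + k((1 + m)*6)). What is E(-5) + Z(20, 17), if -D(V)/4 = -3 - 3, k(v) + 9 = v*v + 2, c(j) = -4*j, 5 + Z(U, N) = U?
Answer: 15 + √593 ≈ 39.352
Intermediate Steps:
Z(U, N) = -5 + U
k(v) = -7 + v² (k(v) = -9 + (v*v + 2) = -9 + (v² + 2) = -9 + (2 + v²) = -7 + v²)
D(V) = 24 (D(V) = -4*(-3 - 3) = -4*(-6) = 24)
E(m) = √(17 + (6 + 6*m)²) (E(m) = √(24 + (-7 + ((1 + m)*6)²)) = √(24 + (-7 + (6 + 6*m)²)) = √(17 + (6 + 6*m)²))
E(-5) + Z(20, 17) = √(17 + 36*(1 - 5)²) + (-5 + 20) = √(17 + 36*(-4)²) + 15 = √(17 + 36*16) + 15 = √(17 + 576) + 15 = √593 + 15 = 15 + √593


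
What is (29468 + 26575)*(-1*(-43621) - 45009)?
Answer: -77787684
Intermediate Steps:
(29468 + 26575)*(-1*(-43621) - 45009) = 56043*(43621 - 45009) = 56043*(-1388) = -77787684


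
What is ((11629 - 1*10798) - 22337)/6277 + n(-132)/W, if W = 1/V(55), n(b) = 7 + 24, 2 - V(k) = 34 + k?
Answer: -16950575/6277 ≈ -2700.4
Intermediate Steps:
V(k) = -32 - k (V(k) = 2 - (34 + k) = 2 + (-34 - k) = -32 - k)
n(b) = 31
W = -1/87 (W = 1/(-32 - 1*55) = 1/(-32 - 55) = 1/(-87) = -1/87 ≈ -0.011494)
((11629 - 1*10798) - 22337)/6277 + n(-132)/W = ((11629 - 1*10798) - 22337)/6277 + 31/(-1/87) = ((11629 - 10798) - 22337)*(1/6277) + 31*(-87) = (831 - 22337)*(1/6277) - 2697 = -21506*1/6277 - 2697 = -21506/6277 - 2697 = -16950575/6277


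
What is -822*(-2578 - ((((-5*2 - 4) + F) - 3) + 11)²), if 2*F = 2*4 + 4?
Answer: 2119116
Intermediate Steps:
F = 6 (F = (2*4 + 4)/2 = (8 + 4)/2 = (½)*12 = 6)
-822*(-2578 - ((((-5*2 - 4) + F) - 3) + 11)²) = -822*(-2578 - ((((-5*2 - 4) + 6) - 3) + 11)²) = -822*(-2578 - ((((-10 - 4) + 6) - 3) + 11)²) = -822*(-2578 - (((-14 + 6) - 3) + 11)²) = -822*(-2578 - ((-8 - 3) + 11)²) = -822*(-2578 - (-11 + 11)²) = -822*(-2578 - 1*0²) = -822*(-2578 - 1*0) = -822*(-2578 + 0) = -822*(-2578) = 2119116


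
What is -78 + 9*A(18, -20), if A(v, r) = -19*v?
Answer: -3156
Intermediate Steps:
-78 + 9*A(18, -20) = -78 + 9*(-19*18) = -78 + 9*(-342) = -78 - 3078 = -3156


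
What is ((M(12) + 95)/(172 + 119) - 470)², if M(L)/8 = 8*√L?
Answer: 18680104777/84681 - 34988800*√3/84681 ≈ 2.1988e+5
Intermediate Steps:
M(L) = 64*√L (M(L) = 8*(8*√L) = 64*√L)
((M(12) + 95)/(172 + 119) - 470)² = ((64*√12 + 95)/(172 + 119) - 470)² = ((64*(2*√3) + 95)/291 - 470)² = ((128*√3 + 95)*(1/291) - 470)² = ((95 + 128*√3)*(1/291) - 470)² = ((95/291 + 128*√3/291) - 470)² = (-136675/291 + 128*√3/291)²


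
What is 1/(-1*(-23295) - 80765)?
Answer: -1/57470 ≈ -1.7400e-5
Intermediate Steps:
1/(-1*(-23295) - 80765) = 1/(23295 - 80765) = 1/(-57470) = -1/57470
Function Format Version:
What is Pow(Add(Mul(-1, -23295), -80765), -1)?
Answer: Rational(-1, 57470) ≈ -1.7400e-5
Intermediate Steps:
Pow(Add(Mul(-1, -23295), -80765), -1) = Pow(Add(23295, -80765), -1) = Pow(-57470, -1) = Rational(-1, 57470)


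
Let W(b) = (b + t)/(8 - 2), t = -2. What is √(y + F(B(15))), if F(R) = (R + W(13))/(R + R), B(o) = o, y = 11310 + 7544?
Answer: √16969105/30 ≈ 137.31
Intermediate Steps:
y = 18854
W(b) = -⅓ + b/6 (W(b) = (b - 2)/(8 - 2) = (-2 + b)/6 = (-2 + b)*(⅙) = -⅓ + b/6)
F(R) = (11/6 + R)/(2*R) (F(R) = (R + (-⅓ + (⅙)*13))/(R + R) = (R + (-⅓ + 13/6))/((2*R)) = (R + 11/6)*(1/(2*R)) = (11/6 + R)*(1/(2*R)) = (11/6 + R)/(2*R))
√(y + F(B(15))) = √(18854 + (1/12)*(11 + 6*15)/15) = √(18854 + (1/12)*(1/15)*(11 + 90)) = √(18854 + (1/12)*(1/15)*101) = √(18854 + 101/180) = √(3393821/180) = √16969105/30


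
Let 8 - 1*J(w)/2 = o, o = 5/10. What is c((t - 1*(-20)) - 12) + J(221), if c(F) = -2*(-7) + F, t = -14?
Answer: 23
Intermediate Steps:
c(F) = 14 + F
o = 1/2 (o = 5*(1/10) = 1/2 ≈ 0.50000)
J(w) = 15 (J(w) = 16 - 2*1/2 = 16 - 1 = 15)
c((t - 1*(-20)) - 12) + J(221) = (14 + ((-14 - 1*(-20)) - 12)) + 15 = (14 + ((-14 + 20) - 12)) + 15 = (14 + (6 - 12)) + 15 = (14 - 6) + 15 = 8 + 15 = 23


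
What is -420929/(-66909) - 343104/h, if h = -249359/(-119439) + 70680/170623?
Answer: -467814984491055825959/3411578116903893 ≈ -1.3713e+5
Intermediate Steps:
h = 50988329177/20379040497 (h = -249359*(-1/119439) + 70680*(1/170623) = 249359/119439 + 70680/170623 = 50988329177/20379040497 ≈ 2.5020)
-420929/(-66909) - 343104/h = -420929/(-66909) - 343104/50988329177/20379040497 = -420929*(-1/66909) - 343104*20379040497/50988329177 = 420929/66909 - 6992130310682688/50988329177 = -467814984491055825959/3411578116903893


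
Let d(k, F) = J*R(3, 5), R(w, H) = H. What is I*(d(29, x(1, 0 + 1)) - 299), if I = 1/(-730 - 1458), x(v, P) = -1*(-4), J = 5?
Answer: 137/1094 ≈ 0.12523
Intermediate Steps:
x(v, P) = 4
d(k, F) = 25 (d(k, F) = 5*5 = 25)
I = -1/2188 (I = 1/(-2188) = -1/2188 ≈ -0.00045704)
I*(d(29, x(1, 0 + 1)) - 299) = -(25 - 299)/2188 = -1/2188*(-274) = 137/1094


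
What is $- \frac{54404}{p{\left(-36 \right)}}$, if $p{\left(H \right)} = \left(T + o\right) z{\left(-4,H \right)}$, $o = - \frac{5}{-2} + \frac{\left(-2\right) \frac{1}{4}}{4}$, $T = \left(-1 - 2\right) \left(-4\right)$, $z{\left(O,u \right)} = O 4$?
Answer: $\frac{27202}{115} \approx 236.54$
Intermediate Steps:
$z{\left(O,u \right)} = 4 O$
$T = 12$ ($T = \left(-3\right) \left(-4\right) = 12$)
$o = \frac{19}{8}$ ($o = \left(-5\right) \left(- \frac{1}{2}\right) + \left(-2\right) \frac{1}{4} \cdot \frac{1}{4} = \frac{5}{2} - \frac{1}{8} = \frac{19}{8} \approx 2.375$)
$p{\left(H \right)} = -230$ ($p{\left(H \right)} = \left(12 + \frac{19}{8}\right) 4 \left(-4\right) = \frac{115}{8} \left(-16\right) = -230$)
$- \frac{54404}{p{\left(-36 \right)}} = - \frac{54404}{-230} = \left(-54404\right) \left(- \frac{1}{230}\right) = \frac{27202}{115}$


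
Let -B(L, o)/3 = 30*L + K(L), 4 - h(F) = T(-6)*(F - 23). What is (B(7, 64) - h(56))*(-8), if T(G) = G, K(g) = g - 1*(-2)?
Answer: 6872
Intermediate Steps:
K(g) = 2 + g (K(g) = g + 2 = 2 + g)
h(F) = -134 + 6*F (h(F) = 4 - (-6)*(F - 23) = 4 - (-6)*(-23 + F) = 4 - (138 - 6*F) = 4 + (-138 + 6*F) = -134 + 6*F)
B(L, o) = -6 - 93*L (B(L, o) = -3*(30*L + (2 + L)) = -3*(2 + 31*L) = -6 - 93*L)
(B(7, 64) - h(56))*(-8) = ((-6 - 93*7) - (-134 + 6*56))*(-8) = ((-6 - 651) - (-134 + 336))*(-8) = (-657 - 1*202)*(-8) = (-657 - 202)*(-8) = -859*(-8) = 6872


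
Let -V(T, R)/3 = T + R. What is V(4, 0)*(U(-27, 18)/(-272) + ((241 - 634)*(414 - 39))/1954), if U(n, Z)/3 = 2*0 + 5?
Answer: 60172965/66436 ≈ 905.73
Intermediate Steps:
U(n, Z) = 15 (U(n, Z) = 3*(2*0 + 5) = 3*(0 + 5) = 3*5 = 15)
V(T, R) = -3*R - 3*T (V(T, R) = -3*(T + R) = -3*(R + T) = -3*R - 3*T)
V(4, 0)*(U(-27, 18)/(-272) + ((241 - 634)*(414 - 39))/1954) = (-3*0 - 3*4)*(15/(-272) + ((241 - 634)*(414 - 39))/1954) = (0 - 12)*(15*(-1/272) - 393*375*(1/1954)) = -12*(-15/272 - 147375*1/1954) = -12*(-15/272 - 147375/1954) = -12*(-20057655/265744) = 60172965/66436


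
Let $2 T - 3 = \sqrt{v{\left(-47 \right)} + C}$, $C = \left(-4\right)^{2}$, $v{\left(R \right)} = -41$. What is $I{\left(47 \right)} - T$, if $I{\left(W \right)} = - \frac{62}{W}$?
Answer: $- \frac{265}{94} - \frac{5 i}{2} \approx -2.8191 - 2.5 i$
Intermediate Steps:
$C = 16$
$T = \frac{3}{2} + \frac{5 i}{2}$ ($T = \frac{3}{2} + \frac{\sqrt{-41 + 16}}{2} = \frac{3}{2} + \frac{\sqrt{-25}}{2} = \frac{3}{2} + \frac{5 i}{2} \approx 1.5 + 2.5 i$)
$I{\left(47 \right)} - T = - \frac{62}{47} - \left(\frac{3}{2} + \frac{5 i}{2}\right) = - \frac{265}{94} - \frac{5 i}{2}$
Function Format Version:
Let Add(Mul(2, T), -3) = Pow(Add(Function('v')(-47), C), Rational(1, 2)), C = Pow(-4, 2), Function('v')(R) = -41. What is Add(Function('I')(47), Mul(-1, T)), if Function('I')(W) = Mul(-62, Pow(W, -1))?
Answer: Add(Rational(-265, 94), Mul(Rational(-5, 2), I)) ≈ Add(-2.8191, Mul(-2.5000, I))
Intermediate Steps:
C = 16
T = Add(Rational(3, 2), Mul(Rational(5, 2), I)) (T = Add(Rational(3, 2), Mul(Rational(1, 2), Pow(Add(-41, 16), Rational(1, 2)))) = Add(Rational(3, 2), Mul(Rational(1, 2), Pow(-25, Rational(1, 2)))) = Add(Rational(3, 2), Mul(Rational(1, 2), Mul(5, I))) = Add(Rational(3, 2), Mul(Rational(5, 2), I)) ≈ Add(1.5000, Mul(2.5000, I)))
Add(Function('I')(47), Mul(-1, T)) = Add(Mul(-62, Pow(47, -1)), Mul(-1, Add(Rational(3, 2), Mul(Rational(5, 2), I)))) = Add(Mul(-62, Rational(1, 47)), Add(Rational(-3, 2), Mul(Rational(-5, 2), I))) = Add(Rational(-62, 47), Add(Rational(-3, 2), Mul(Rational(-5, 2), I))) = Add(Rational(-265, 94), Mul(Rational(-5, 2), I))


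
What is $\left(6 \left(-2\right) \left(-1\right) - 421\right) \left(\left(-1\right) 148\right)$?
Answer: $60532$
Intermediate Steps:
$\left(6 \left(-2\right) \left(-1\right) - 421\right) \left(\left(-1\right) 148\right) = \left(\left(-12\right) \left(-1\right) - 421\right) \left(-148\right) = \left(12 - 421\right) \left(-148\right) = \left(-409\right) \left(-148\right) = 60532$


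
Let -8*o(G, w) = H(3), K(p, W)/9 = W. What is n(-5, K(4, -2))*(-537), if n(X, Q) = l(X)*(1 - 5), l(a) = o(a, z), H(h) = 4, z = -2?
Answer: -1074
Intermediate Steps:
K(p, W) = 9*W
o(G, w) = -½ (o(G, w) = -⅛*4 = -½)
l(a) = -½
n(X, Q) = 2 (n(X, Q) = -(1 - 5)/2 = -½*(-4) = 2)
n(-5, K(4, -2))*(-537) = 2*(-537) = -1074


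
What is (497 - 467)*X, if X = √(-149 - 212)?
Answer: 570*I ≈ 570.0*I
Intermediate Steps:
X = 19*I (X = √(-361) = 19*I ≈ 19.0*I)
(497 - 467)*X = (497 - 467)*(19*I) = 30*(19*I) = 570*I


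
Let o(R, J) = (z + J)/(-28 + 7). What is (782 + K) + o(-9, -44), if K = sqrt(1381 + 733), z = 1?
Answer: 16465/21 + sqrt(2114) ≈ 830.03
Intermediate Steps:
K = sqrt(2114) ≈ 45.978
o(R, J) = -1/21 - J/21 (o(R, J) = (1 + J)/(-28 + 7) = (1 + J)/(-21) = (1 + J)*(-1/21) = -1/21 - J/21)
(782 + K) + o(-9, -44) = (782 + sqrt(2114)) + (-1/21 - 1/21*(-44)) = (782 + sqrt(2114)) + (-1/21 + 44/21) = (782 + sqrt(2114)) + 43/21 = 16465/21 + sqrt(2114)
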